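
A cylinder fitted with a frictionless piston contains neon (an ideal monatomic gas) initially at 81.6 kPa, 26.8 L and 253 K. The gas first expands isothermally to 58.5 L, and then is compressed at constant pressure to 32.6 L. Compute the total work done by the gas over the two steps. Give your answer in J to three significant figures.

W_total ≈ 739 J

Step 1 (isothermal): W = P₁V₁ ln(V₂/V₁) = (2187) ln(58.5/26.8) = 1707 J.
After step 1: P = 37.38 kPa, V = 58.5 L, T = 253 K.
Step 2 (isobaric): W = PΔV = (37.38 kPa)(32.6 − 58.5 L) = -968.2 J.
W_total = 1707 − 968.2 = 738.9 J.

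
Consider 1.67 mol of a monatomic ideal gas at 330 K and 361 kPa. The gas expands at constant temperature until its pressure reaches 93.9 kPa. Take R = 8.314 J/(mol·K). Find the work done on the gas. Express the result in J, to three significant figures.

W ≈ -6170 J

Isothermal process: W = nRT ln(V₂/V₁) = nRT ln(P₁/P₂).
W = (1.67)(8.314)(330) × ln(361/93.9)
  = 4582 × ln(3.845) = 4582 × 1.347
W_by_gas = 6170 J; work on gas = −W_by = -6170 J.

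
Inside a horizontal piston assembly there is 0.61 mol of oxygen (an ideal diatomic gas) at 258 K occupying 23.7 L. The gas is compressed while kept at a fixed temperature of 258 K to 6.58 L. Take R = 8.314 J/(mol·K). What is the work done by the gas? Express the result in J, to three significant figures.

W ≈ -1680 J

Isothermal: W = nRT ln(V₂/V₁).
W = (0.61)(8.314)(258) × ln(6.58/23.7)
  = 1308 × -1.281
W_by_gas = -1677 J.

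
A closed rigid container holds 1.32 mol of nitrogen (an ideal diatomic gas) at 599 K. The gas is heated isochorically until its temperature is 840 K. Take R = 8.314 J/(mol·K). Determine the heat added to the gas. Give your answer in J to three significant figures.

Q ≈ 6610 J

Constant volume ⇒ W = 0, so Q = ΔU = nCᵥΔT with Cᵥ = 5R/2 = 20.79 J/(mol·K).
ΔU = (1.32)(20.79)(840 − 599) = 6612 J.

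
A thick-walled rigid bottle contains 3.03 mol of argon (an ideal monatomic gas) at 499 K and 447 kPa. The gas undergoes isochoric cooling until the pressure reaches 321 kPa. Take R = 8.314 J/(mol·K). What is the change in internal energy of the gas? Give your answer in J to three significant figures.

ΔU ≈ -5320 J

Constant volume ⇒ W = 0, so Q = ΔU = nCᵥΔT with Cᵥ = 3R/2 = 12.47 J/(mol·K).
At constant V, T₂/T₁ = P₂/P₁ ⇒ ΔT = T₁(P₂/P₁ − 1) = 499·(321/447 − 1) = -140.7 K.
ΔU = (3.03)(12.47)(-140.7) = -5315 J.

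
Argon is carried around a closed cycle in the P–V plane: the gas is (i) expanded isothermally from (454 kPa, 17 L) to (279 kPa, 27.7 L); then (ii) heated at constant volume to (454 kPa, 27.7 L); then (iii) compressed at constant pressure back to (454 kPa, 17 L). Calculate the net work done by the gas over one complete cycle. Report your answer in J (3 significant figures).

W_net ≈ -1090 J

Leg (i): W = PᵢVᵢ ln(V_f/Vᵢ) = (7718) ln(27.7/17) = 3768 J.
Leg (ii): W = 0.
Leg (iii): W = PΔV = (454)(17 − 27.7) = -4858 J.
W_net = 3768 − 4858 = -1090 J.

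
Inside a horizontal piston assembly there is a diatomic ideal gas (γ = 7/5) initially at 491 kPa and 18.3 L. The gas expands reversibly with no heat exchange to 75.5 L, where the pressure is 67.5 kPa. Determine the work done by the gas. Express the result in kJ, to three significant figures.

W ≈ 9.72 kJ

Adiabatic: W = (P₁V₁ − P₂V₂)/(γ − 1) with γ = 7/5.
P₁V₁ = 8985 J, P₂V₂ = 5096 J.
W = (8985 − 5096) / 0.4 = 9723 J.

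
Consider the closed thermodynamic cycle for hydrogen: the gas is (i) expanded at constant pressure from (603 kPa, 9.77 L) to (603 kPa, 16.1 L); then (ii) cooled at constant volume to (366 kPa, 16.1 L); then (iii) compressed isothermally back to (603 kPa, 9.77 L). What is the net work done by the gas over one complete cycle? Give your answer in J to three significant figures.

W_net ≈ 874 J

Leg (i): W = PΔV = (603)(16.1 − 9.77) = 3817 J.
Leg (ii): W = 0.
Leg (iii): W = PᵢVᵢ ln(V_f/Vᵢ) = (5893) ln(9.77/16.1) = -2943 J.
W_net = 3817 − 2943 = 873.6 J.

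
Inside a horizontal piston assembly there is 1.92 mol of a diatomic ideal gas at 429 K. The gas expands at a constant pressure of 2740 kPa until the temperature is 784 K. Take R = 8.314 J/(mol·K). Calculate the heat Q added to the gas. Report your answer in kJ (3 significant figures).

Isobaric: W = nRΔT = (1.92)(8.314)(355) = 5667 J.
ΔU = nCᵥΔT with Cᵥ = 5R/2: ΔU = (1.92)(20.79)(355) = 14167 J.
Q = ΔU + W = 14167 + 5667 = 19834 J.

Q ≈ 19.8 kJ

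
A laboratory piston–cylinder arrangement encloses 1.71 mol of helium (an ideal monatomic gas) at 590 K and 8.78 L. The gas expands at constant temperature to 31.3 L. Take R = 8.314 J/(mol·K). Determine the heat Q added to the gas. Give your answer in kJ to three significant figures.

Isothermal ⇒ ΔU = 0, so Q = W = nRT ln(V₂/V₁).
Q = (1.71)(8.314)(590) ln(31.3/8.78) = 8388 × 1.271 = 10662 J.

Q ≈ 10.7 kJ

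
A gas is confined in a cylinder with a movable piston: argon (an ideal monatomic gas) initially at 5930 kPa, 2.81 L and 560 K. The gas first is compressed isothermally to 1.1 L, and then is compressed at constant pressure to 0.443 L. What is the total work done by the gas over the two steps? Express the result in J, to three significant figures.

Step 1 (isothermal): W = P₁V₁ ln(V₂/V₁) = (16663) ln(1.1/2.81) = -15628 J.
After step 1: P = 15148 kPa, V = 1.1 L, T = 560 K.
Step 2 (isobaric): W = PΔV = (15148 kPa)(0.443 − 1.1 L) = -9953 J.
W_total = -15628 − 9953 = -25581 J.

W_total ≈ -25600 J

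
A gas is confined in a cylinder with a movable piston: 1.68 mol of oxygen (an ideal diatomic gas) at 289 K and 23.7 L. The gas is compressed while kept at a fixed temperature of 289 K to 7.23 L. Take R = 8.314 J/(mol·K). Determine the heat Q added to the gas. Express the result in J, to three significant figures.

Isothermal ⇒ ΔU = 0, so Q = W = nRT ln(V₂/V₁).
Q = (1.68)(8.314)(289) ln(7.23/23.7) = 4037 × -1.187 = -4792 J.

Q ≈ -4790 J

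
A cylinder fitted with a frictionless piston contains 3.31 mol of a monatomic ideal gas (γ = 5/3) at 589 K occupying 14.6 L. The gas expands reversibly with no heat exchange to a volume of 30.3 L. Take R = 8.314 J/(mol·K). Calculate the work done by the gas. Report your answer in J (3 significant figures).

Adiabatic: TV^(γ−1) = const with γ = 5/3.
T₂ = T₁ (V₁/V₂)^(γ−1) = 589 × (14.6/30.3)^0.667 = 589 × 0.6146 = 362 K.
W_by = nCᵥ(T₁ − T₂) = (3.31)(12.47)(589 − 362) = 9370 J.

W ≈ 9370 J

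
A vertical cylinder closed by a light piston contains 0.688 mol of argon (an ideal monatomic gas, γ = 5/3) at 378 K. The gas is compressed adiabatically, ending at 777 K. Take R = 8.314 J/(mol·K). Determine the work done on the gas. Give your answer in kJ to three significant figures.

W ≈ 3.42 kJ

Adiabatic ⇒ Q = 0, so W_by = −ΔU = nCᵥ(T₁ − T₂).
Cᵥ = 3R/2 = 12.47 J/(mol·K).
W = (0.688)(12.47)(378 − 777) = -3423 J.
Work on gas = −W_by = 3423 J.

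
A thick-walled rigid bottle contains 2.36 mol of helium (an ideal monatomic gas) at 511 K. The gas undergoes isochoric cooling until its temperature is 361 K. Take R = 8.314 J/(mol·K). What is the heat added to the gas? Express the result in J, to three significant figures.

Constant volume ⇒ W = 0, so Q = ΔU = nCᵥΔT with Cᵥ = 3R/2 = 12.47 J/(mol·K).
ΔU = (2.36)(12.47)(361 − 511) = -4415 J.

Q ≈ -4410 J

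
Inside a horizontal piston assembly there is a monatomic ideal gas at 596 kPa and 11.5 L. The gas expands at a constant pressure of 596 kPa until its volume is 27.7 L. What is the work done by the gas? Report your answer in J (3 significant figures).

Isobaric: W = P ΔV.
W = (596 kPa)(27.7 − 11.5 L) = (596)(16.2) = 9655 J.

W ≈ 9660 J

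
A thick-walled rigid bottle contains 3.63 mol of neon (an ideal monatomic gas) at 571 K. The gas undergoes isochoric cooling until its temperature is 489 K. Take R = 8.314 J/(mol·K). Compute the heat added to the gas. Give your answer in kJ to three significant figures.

Q ≈ -3.71 kJ

Constant volume ⇒ W = 0, so Q = ΔU = nCᵥΔT with Cᵥ = 3R/2 = 12.47 J/(mol·K).
ΔU = (3.63)(12.47)(489 − 571) = -3712 J.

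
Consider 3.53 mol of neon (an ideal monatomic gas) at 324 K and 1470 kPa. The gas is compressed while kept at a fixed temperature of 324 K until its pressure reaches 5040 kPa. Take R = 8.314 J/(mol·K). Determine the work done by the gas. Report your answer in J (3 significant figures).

W ≈ -11700 J

Isothermal process: W = nRT ln(V₂/V₁) = nRT ln(P₁/P₂).
W = (3.53)(8.314)(324) × ln(1470/5040)
  = 9509 × ln(0.2917) = 9509 × -1.232
W_by_gas = -11716 J.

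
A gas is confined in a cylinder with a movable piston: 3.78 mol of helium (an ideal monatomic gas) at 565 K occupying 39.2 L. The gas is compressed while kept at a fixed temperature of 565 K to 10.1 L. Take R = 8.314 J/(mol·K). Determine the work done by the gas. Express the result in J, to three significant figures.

W ≈ -24100 J

Isothermal: W = nRT ln(V₂/V₁).
W = (3.78)(8.314)(565) × ln(10.1/39.2)
  = 17756 × -1.356
W_by_gas = -24080 J.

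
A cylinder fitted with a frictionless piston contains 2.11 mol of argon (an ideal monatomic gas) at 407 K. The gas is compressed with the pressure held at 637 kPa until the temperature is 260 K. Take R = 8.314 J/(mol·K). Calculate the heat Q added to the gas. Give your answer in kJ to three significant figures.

Q ≈ -6.45 kJ

Isobaric: W = nRΔT = (2.11)(8.314)(-147) = -2579 J.
ΔU = nCᵥΔT with Cᵥ = 3R/2: ΔU = (2.11)(12.47)(-147) = -3868 J.
Q = ΔU + W = -3868 − 2579 = -6447 J.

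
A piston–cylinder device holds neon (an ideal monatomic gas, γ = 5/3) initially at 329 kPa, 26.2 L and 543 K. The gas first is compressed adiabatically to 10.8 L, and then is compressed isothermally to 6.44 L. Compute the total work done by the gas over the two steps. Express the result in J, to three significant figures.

W_total ≈ -18500 J

Step 1 (adiabatic): W = (P₁V₁ − P₂V₂)/(γ−1) = (8620 − 15563)/0.667 = -10414 J.
After step 1: P = 1441 kPa, V = 10.8 L, T = 980.4 K.
Step 2 (isothermal): W = P₁V₁ ln(V₂/V₁) = (15563) ln(6.44/10.8) = -8046 J.
W_total = -10414 − 8046 = -18460 J.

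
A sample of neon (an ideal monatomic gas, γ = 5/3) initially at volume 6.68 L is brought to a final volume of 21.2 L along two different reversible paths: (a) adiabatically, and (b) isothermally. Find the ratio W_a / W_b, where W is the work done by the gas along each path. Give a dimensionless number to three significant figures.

W_a / W_b ≈ 0.697

Path (a) adiabatic: W = P₁V₁(1 − (V₁/V₂)^(γ−1))/(γ−1) → W_a/(P₁V₁) = 0.8054.
Path (b) isothermal: W = P₁V₁ ln(V₂/V₁) → W_b/(P₁V₁) = 1.155.
W_a / W_b = 0.8054 / 1.155 = 0.6974.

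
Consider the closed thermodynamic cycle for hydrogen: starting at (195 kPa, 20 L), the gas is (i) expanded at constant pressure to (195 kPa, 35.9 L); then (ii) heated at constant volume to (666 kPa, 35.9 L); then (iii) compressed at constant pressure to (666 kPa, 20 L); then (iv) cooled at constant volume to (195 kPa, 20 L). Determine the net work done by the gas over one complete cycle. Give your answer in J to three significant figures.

W_net ≈ -7490 J

Constant-volume legs do no work.
W(i) = (195)(35.9 − 20) = 3100 J; W(iii) = (666)(20 − 35.9) = -10589 J.
W_net = 3100 − 10589 = -7489 J (the counter-clockwise enclosed area).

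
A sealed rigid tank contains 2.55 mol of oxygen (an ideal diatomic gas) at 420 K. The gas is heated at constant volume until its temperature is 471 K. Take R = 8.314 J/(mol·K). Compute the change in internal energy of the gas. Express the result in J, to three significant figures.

Constant volume ⇒ W = 0, so Q = ΔU = nCᵥΔT with Cᵥ = 5R/2 = 20.79 J/(mol·K).
ΔU = (2.55)(20.79)(471 − 420) = 2703 J.

ΔU ≈ 2700 J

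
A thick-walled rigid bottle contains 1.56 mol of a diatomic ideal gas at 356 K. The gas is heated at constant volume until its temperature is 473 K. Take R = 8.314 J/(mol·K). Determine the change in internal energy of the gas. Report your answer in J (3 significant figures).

ΔU ≈ 3790 J

Constant volume ⇒ W = 0, so Q = ΔU = nCᵥΔT with Cᵥ = 5R/2 = 20.79 J/(mol·K).
ΔU = (1.56)(20.79)(473 − 356) = 3794 J.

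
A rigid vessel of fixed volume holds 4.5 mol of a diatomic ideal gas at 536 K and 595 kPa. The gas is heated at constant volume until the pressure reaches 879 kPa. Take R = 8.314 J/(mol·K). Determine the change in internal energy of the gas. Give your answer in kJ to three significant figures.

Constant volume ⇒ W = 0, so Q = ΔU = nCᵥΔT with Cᵥ = 5R/2 = 20.79 J/(mol·K).
At constant V, T₂/T₁ = P₂/P₁ ⇒ ΔT = T₁(P₂/P₁ − 1) = 536·(879/595 − 1) = 255.8 K.
ΔU = (4.5)(20.79)(255.8) = 23929 J.

ΔU ≈ 23.9 kJ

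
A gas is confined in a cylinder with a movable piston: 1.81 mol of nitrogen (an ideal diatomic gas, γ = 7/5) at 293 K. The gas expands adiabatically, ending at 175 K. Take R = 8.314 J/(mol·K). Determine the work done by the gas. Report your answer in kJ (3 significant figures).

Adiabatic ⇒ Q = 0, so W_by = −ΔU = nCᵥ(T₁ − T₂).
Cᵥ = 5R/2 = 20.79 J/(mol·K).
W = (1.81)(20.79)(293 − 175) = 4439 J.

W ≈ 4.44 kJ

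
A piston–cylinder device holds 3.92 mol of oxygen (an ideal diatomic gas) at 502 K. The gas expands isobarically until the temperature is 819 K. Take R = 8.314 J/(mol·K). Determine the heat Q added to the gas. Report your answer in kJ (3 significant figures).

Q ≈ 36.2 kJ

Isobaric: W = nRΔT = (3.92)(8.314)(317) = 10331 J.
ΔU = nCᵥΔT with Cᵥ = 5R/2: ΔU = (3.92)(20.79)(317) = 25828 J.
Q = ΔU + W = 25828 + 10331 = 36160 J.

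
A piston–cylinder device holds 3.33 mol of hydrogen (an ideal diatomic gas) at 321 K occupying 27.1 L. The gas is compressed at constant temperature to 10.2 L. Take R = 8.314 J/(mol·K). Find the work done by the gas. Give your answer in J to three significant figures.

W ≈ -8680 J

Isothermal: W = nRT ln(V₂/V₁).
W = (3.33)(8.314)(321) × ln(10.2/27.1)
  = 8887 × -0.9771
W_by_gas = -8684 J.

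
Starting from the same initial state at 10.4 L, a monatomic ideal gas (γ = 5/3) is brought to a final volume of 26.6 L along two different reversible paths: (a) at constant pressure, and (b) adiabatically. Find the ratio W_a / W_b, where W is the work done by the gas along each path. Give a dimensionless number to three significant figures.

Path (a) isobaric: W = P₁(V₂ − V₁) → W_a/(P₁V₁) = 1.558.
Path (b) adiabatic: W = P₁V₁(1 − (V₁/V₂)^(γ−1))/(γ−1) → W_b/(P₁V₁) = 0.698.
W_a / W_b = 1.558 / 0.698 = 2.232.

W_a / W_b ≈ 2.23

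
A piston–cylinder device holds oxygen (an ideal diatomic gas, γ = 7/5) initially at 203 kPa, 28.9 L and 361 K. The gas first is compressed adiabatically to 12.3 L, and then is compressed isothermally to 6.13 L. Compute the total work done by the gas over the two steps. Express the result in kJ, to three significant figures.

Step 1 (adiabatic): W = (P₁V₁ − P₂V₂)/(γ−1) = (5867 − 8256)/0.4 = -5974 J.
After step 1: P = 671.3 kPa, V = 12.3 L, T = 508 K.
Step 2 (isothermal): W = P₁V₁ ln(V₂/V₁) = (8256) ln(6.13/12.3) = -5750 J.
W_total = -5974 − 5750 = -11724 J.

W_total ≈ -11.7 kJ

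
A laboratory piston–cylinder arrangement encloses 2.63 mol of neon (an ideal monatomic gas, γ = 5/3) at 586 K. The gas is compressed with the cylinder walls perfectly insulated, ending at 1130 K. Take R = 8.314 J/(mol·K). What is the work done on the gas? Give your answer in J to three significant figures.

W ≈ 17800 J

Adiabatic ⇒ Q = 0, so W_by = −ΔU = nCᵥ(T₁ − T₂).
Cᵥ = 3R/2 = 12.47 J/(mol·K).
W = (2.63)(12.47)(586 − 1130) = -17843 J.
Work on gas = −W_by = 17843 J.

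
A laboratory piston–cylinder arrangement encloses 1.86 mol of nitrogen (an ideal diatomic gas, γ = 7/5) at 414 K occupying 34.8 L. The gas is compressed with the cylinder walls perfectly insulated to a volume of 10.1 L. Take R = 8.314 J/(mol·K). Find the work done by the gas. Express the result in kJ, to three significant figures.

Adiabatic: TV^(γ−1) = const with γ = 7/5.
T₂ = T₁ (V₁/V₂)^(γ−1) = 414 × (34.8/10.1)^0.4 = 414 × 1.64 = 679.1 K.
W_by = nCᵥ(T₁ − T₂) = (1.86)(20.79)(414 − 679.1) = -10247 J.

W ≈ -10.2 kJ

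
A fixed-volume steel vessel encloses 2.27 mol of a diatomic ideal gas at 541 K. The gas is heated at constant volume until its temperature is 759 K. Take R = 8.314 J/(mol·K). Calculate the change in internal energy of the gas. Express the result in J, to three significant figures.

ΔU ≈ 10300 J

Constant volume ⇒ W = 0, so Q = ΔU = nCᵥΔT with Cᵥ = 5R/2 = 20.79 J/(mol·K).
ΔU = (2.27)(20.79)(759 − 541) = 10286 J.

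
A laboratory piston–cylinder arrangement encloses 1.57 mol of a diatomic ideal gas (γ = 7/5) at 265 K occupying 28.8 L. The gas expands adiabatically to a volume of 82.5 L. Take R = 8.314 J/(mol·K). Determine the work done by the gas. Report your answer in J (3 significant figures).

Adiabatic: TV^(γ−1) = const with γ = 7/5.
T₂ = T₁ (V₁/V₂)^(γ−1) = 265 × (28.8/82.5)^0.4 = 265 × 0.6564 = 173.9 K.
W_by = nCᵥ(T₁ − T₂) = (1.57)(20.79)(265 − 173.9) = 2971 J.

W ≈ 2970 J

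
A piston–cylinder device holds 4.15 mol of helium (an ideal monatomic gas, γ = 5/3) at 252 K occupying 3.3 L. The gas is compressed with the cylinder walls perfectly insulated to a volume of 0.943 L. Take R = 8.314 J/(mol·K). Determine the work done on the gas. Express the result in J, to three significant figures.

Adiabatic: TV^(γ−1) = const with γ = 5/3.
T₂ = T₁ (V₁/V₂)^(γ−1) = 252 × (3.3/0.943)^0.667 = 252 × 2.305 = 580.9 K.
W_by = nCᵥ(T₁ − T₂) = (4.15)(12.47)(252 − 580.9) = -17020 J.
Work on gas = −W_by = 17020 J.

W ≈ 17000 J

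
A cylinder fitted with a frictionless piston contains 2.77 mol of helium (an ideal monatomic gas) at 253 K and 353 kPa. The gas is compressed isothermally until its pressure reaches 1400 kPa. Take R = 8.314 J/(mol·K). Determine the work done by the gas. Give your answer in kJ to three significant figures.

W ≈ -8.03 kJ

Isothermal process: W = nRT ln(V₂/V₁) = nRT ln(P₁/P₂).
W = (2.77)(8.314)(253) × ln(353/1400)
  = 5827 × ln(0.2521) = 5827 × -1.378
W_by_gas = -8028 J.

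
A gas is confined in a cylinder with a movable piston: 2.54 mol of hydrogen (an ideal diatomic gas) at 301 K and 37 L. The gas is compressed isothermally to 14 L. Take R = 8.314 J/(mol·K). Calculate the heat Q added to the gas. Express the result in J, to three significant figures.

Q ≈ -6180 J

Isothermal ⇒ ΔU = 0, so Q = W = nRT ln(V₂/V₁).
Q = (2.54)(8.314)(301) ln(14/37) = 6356 × -0.9719 = -6178 J.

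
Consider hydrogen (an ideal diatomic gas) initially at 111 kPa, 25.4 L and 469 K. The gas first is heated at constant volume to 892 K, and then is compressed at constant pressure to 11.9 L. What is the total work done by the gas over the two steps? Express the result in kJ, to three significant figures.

Step 1 (isochoric): W = 0 (constant volume).
After step 1: P = 211.1 kPa (V unchanged).
Step 2 (isobaric): W = PΔV = (211.1 kPa)(11.9 − 25.4 L) = -2850 J.
W_total = 0 − 2850 = -2850 J.

W_total ≈ -2.85 kJ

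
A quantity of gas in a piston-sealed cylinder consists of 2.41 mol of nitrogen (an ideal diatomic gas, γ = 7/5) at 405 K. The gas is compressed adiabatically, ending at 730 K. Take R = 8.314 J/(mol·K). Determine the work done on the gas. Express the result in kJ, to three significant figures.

W ≈ 16.3 kJ

Adiabatic ⇒ Q = 0, so W_by = −ΔU = nCᵥ(T₁ − T₂).
Cᵥ = 5R/2 = 20.79 J/(mol·K).
W = (2.41)(20.79)(405 − 730) = -16280 J.
Work on gas = −W_by = 16280 J.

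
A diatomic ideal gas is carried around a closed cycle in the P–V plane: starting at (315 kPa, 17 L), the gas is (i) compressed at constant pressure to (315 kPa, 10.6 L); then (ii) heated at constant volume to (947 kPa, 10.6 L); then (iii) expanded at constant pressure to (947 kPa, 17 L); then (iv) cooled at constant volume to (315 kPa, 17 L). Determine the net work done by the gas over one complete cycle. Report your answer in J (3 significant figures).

W_net ≈ 4040 J

Constant-volume legs do no work.
W(i) = (315)(10.6 − 17) = -2016 J; W(iii) = (947)(17 − 10.6) = 6061 J.
W_net = -2016 + 6061 = 4045 J (the clockwise enclosed area).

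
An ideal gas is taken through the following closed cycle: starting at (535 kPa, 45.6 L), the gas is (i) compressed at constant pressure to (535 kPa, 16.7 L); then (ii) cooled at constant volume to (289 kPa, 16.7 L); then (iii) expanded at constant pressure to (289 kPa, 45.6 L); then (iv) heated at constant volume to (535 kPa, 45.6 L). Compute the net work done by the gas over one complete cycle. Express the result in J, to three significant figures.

W_net ≈ -7110 J

Constant-volume legs do no work.
W(i) = (535)(16.7 − 45.6) = -15462 J; W(iii) = (289)(45.6 − 16.7) = 8352 J.
W_net = -15462 + 8352 = -7109 J (the counter-clockwise enclosed area).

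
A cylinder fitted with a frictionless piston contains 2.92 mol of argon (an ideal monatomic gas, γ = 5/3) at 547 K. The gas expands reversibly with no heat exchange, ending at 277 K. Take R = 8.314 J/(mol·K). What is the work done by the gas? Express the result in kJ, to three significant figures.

W ≈ 9.83 kJ

Adiabatic ⇒ Q = 0, so W_by = −ΔU = nCᵥ(T₁ − T₂).
Cᵥ = 3R/2 = 12.47 J/(mol·K).
W = (2.92)(12.47)(547 − 277) = 9832 J.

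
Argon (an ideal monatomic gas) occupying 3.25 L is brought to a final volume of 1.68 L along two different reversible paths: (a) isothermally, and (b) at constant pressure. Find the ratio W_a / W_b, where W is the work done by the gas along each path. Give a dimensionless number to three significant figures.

W_a / W_b ≈ 1.37

Path (a) isothermal: W = P₁V₁ ln(V₂/V₁) → W_a/(P₁V₁) = -0.6599.
Path (b) isobaric: W = P₁(V₂ − V₁) → W_b/(P₁V₁) = -0.4831.
W_a / W_b = -0.6599 / -0.4831 = 1.366.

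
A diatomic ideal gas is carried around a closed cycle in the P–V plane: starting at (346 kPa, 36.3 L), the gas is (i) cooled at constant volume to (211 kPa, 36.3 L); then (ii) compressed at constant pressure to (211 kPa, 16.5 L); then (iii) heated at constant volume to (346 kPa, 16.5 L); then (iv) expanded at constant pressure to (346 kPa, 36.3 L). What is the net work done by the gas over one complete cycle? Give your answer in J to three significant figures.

Constant-volume legs do no work.
W(ii) = (211)(16.5 − 36.3) = -4178 J; W(iv) = (346)(36.3 − 16.5) = 6851 J.
W_net = -4178 + 6851 = 2673 J (the clockwise enclosed area).

W_net ≈ 2670 J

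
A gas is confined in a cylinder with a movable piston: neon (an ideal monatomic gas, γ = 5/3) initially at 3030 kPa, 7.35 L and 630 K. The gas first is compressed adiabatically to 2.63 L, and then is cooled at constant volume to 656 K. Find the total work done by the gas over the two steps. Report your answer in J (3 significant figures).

W_total ≈ -32900 J

Step 1 (adiabatic): W = (P₁V₁ − P₂V₂)/(γ−1) = (22270 − 44186)/0.667 = -32873 J.
Step 2 (isochoric): W = 0 (constant volume).
W_total = -32873 + 0 = -32873 J.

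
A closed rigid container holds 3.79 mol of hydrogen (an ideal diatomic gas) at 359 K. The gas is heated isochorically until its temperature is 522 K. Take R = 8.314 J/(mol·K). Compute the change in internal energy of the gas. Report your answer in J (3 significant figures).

Constant volume ⇒ W = 0, so Q = ΔU = nCᵥΔT with Cᵥ = 5R/2 = 20.79 J/(mol·K).
ΔU = (3.79)(20.79)(522 − 359) = 12840 J.

ΔU ≈ 12800 J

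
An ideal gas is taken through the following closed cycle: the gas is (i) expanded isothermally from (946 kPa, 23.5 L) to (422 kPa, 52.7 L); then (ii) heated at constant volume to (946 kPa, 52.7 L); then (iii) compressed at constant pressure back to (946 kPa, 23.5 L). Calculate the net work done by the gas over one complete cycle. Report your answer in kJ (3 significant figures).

W_net ≈ -9.67 kJ

Leg (i): W = PᵢVᵢ ln(V_f/Vᵢ) = (22231) ln(52.7/23.5) = 17954 J.
Leg (ii): W = 0.
Leg (iii): W = PΔV = (946)(23.5 − 52.7) = -27623 J.
W_net = 17954 − 27623 = -9669 J.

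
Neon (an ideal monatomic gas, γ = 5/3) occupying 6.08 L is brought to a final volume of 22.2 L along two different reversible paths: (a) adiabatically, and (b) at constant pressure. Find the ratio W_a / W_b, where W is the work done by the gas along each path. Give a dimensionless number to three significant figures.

W_a / W_b ≈ 0.327

Path (a) adiabatic: W = P₁V₁(1 − (V₁/V₂)^(γ−1))/(γ−1) → W_a/(P₁V₁) = 0.8674.
Path (b) isobaric: W = P₁(V₂ − V₁) → W_b/(P₁V₁) = 2.651.
W_a / W_b = 0.8674 / 2.651 = 0.3272.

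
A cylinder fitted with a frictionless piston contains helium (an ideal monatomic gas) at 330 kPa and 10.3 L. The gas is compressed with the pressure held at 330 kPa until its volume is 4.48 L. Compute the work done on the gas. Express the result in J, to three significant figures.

W ≈ 1920 J

Isobaric: W = P ΔV.
W = (330 kPa)(4.48 − 10.3 L) = (330)(-5.82) = -1921 J.
Work on gas = −W_by = 1921 J.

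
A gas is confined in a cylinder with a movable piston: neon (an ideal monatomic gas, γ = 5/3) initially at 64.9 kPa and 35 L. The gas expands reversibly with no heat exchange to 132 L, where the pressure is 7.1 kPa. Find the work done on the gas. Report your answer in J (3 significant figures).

W ≈ -2000 J

Adiabatic: W = (P₁V₁ − P₂V₂)/(γ − 1) with γ = 5/3.
P₁V₁ = 2272 J, P₂V₂ = 937.2 J.
W = (2272 − 937.2) / 0.6667 = 2001 J.
Work on gas = −W_by = -2001 J.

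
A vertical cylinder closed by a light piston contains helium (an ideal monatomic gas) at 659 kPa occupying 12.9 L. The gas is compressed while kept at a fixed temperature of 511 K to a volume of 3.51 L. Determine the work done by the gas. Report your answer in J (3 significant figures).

Isothermal: W = nRT ln(V₂/V₁) = P₁V₁ ln(V₂/V₁).
P₁V₁ = (659 kPa)(12.9 L) = 8501 J.
W = 8501 × ln(3.51/12.9) = 8501 × -1.302
W_by_gas = -11065 J.

W ≈ -11100 J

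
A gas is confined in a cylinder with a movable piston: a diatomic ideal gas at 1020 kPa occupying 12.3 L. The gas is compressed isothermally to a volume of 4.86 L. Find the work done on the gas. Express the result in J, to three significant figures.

W ≈ 11600 J

Isothermal: W = nRT ln(V₂/V₁) = P₁V₁ ln(V₂/V₁).
P₁V₁ = (1020 kPa)(12.3 L) = 12546 J.
W = 12546 × ln(4.86/12.3) = 12546 × -0.9286
W_by_gas = -11650 J; work on gas = −W_by = 11650 J.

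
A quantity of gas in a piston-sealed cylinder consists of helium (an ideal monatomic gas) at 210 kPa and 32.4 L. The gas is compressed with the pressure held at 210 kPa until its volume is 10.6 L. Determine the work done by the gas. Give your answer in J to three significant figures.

Isobaric: W = P ΔV.
W = (210 kPa)(10.6 − 32.4 L) = (210)(-21.8) = -4578 J.

W ≈ -4580 J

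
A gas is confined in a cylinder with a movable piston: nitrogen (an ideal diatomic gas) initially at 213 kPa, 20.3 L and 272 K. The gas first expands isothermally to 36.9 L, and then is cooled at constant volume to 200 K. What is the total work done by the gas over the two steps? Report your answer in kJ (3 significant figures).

W_total ≈ 2.58 kJ

Step 1 (isothermal): W = P₁V₁ ln(V₂/V₁) = (4324) ln(36.9/20.3) = 2584 J.
Step 2 (isochoric): W = 0 (constant volume).
W_total = 2584 + 0 = 2584 J.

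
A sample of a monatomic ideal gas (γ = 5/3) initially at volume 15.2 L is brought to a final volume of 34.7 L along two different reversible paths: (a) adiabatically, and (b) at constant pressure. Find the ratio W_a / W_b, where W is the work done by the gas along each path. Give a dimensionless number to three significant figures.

Path (a) adiabatic: W = P₁V₁(1 − (V₁/V₂)^(γ−1))/(γ−1) → W_a/(P₁V₁) = 0.6348.
Path (b) isobaric: W = P₁(V₂ − V₁) → W_b/(P₁V₁) = 1.283.
W_a / W_b = 0.6348 / 1.283 = 0.4948.

W_a / W_b ≈ 0.495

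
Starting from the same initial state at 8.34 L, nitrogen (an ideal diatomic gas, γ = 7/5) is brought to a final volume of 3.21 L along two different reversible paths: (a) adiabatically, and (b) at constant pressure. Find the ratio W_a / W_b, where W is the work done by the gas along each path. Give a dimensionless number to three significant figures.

W_a / W_b ≈ 1.89

Path (a) adiabatic: W = P₁V₁(1 − (V₁/V₂)^(γ−1))/(γ−1) → W_a/(P₁V₁) = -1.163.
Path (b) isobaric: W = P₁(V₂ − V₁) → W_b/(P₁V₁) = -0.6151.
W_a / W_b = -1.163 / -0.6151 = 1.89.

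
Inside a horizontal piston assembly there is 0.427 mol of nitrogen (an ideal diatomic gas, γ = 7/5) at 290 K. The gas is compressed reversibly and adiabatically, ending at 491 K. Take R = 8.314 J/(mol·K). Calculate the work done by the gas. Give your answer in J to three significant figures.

W ≈ -1780 J

Adiabatic ⇒ Q = 0, so W_by = −ΔU = nCᵥ(T₁ − T₂).
Cᵥ = 5R/2 = 20.79 J/(mol·K).
W = (0.427)(20.79)(290 − 491) = -1784 J.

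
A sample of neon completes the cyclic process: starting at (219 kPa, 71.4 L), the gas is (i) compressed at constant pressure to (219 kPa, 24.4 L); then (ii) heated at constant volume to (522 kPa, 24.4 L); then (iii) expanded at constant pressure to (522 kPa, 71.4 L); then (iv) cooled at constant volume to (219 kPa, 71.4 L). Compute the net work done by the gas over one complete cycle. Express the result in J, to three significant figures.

W_net ≈ 14200 J

Constant-volume legs do no work.
W(i) = (219)(24.4 − 71.4) = -10293 J; W(iii) = (522)(71.4 − 24.4) = 24534 J.
W_net = -10293 + 24534 = 14241 J (the clockwise enclosed area).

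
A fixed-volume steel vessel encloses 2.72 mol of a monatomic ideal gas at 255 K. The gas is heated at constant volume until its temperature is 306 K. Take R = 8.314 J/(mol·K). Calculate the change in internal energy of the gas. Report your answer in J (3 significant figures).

Constant volume ⇒ W = 0, so Q = ΔU = nCᵥΔT with Cᵥ = 3R/2 = 12.47 J/(mol·K).
ΔU = (2.72)(12.47)(306 − 255) = 1730 J.

ΔU ≈ 1730 J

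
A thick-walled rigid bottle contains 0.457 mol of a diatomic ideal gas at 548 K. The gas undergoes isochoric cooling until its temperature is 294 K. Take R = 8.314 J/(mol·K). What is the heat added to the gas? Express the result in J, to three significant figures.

Constant volume ⇒ W = 0, so Q = ΔU = nCᵥΔT with Cᵥ = 5R/2 = 20.79 J/(mol·K).
ΔU = (0.457)(20.79)(294 − 548) = -2413 J.

Q ≈ -2410 J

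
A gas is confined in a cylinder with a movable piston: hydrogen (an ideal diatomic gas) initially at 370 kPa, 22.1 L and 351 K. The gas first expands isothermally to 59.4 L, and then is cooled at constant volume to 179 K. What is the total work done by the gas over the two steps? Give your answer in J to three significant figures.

W_total ≈ 8080 J

Step 1 (isothermal): W = P₁V₁ ln(V₂/V₁) = (8177) ln(59.4/22.1) = 8085 J.
Step 2 (isochoric): W = 0 (constant volume).
W_total = 8085 + 0 = 8085 J.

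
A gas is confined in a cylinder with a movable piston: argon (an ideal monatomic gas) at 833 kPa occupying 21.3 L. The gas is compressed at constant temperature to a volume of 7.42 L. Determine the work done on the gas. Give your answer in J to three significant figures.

W ≈ 18700 J

Isothermal: W = nRT ln(V₂/V₁) = P₁V₁ ln(V₂/V₁).
P₁V₁ = (833 kPa)(21.3 L) = 17743 J.
W = 17743 × ln(7.42/21.3) = 17743 × -1.055
W_by_gas = -18710 J; work on gas = −W_by = 18710 J.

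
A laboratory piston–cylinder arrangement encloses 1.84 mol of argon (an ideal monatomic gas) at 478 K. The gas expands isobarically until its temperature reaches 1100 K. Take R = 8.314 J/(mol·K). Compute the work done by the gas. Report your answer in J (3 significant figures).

Isobaric: W = P ΔV = nR ΔT.
W = (1.84)(8.314)(1100 − 478) = 9515 J.

W ≈ 9520 J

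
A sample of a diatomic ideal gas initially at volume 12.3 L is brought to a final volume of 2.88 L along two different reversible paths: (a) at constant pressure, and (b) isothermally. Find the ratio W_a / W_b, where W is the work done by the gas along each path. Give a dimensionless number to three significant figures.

Path (a) isobaric: W = P₁(V₂ − V₁) → W_a/(P₁V₁) = -0.7659.
Path (b) isothermal: W = P₁V₁ ln(V₂/V₁) → W_b/(P₁V₁) = -1.452.
W_a / W_b = -0.7659 / -1.452 = 0.5275.

W_a / W_b ≈ 0.528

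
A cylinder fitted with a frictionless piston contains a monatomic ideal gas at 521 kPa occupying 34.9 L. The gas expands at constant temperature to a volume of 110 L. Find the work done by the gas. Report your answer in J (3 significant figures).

W ≈ 20900 J

Isothermal: W = nRT ln(V₂/V₁) = P₁V₁ ln(V₂/V₁).
P₁V₁ = (521 kPa)(34.9 L) = 18183 J.
W = 18183 × ln(110/34.9) = 18183 × 1.148
W_by_gas = 20874 J.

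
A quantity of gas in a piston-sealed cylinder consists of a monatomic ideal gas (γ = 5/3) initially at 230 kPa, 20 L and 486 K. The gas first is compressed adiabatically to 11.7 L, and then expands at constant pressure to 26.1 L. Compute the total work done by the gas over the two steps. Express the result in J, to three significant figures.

W_total ≈ 5130 J

Step 1 (adiabatic): W = (P₁V₁ − P₂V₂)/(γ−1) = (4600 − 6576)/0.667 = -2965 J.
After step 1: P = 562.1 kPa, V = 11.7 L, T = 694.8 K.
Step 2 (isobaric): W = PΔV = (562.1 kPa)(26.1 − 11.7 L) = 8094 J.
W_total = -2965 + 8094 = 5129 J.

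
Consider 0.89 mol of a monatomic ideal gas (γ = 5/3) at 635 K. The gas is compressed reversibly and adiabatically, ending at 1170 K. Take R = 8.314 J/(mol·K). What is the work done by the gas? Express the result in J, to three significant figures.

Adiabatic ⇒ Q = 0, so W_by = −ΔU = nCᵥ(T₁ − T₂).
Cᵥ = 3R/2 = 12.47 J/(mol·K).
W = (0.89)(12.47)(635 − 1170) = -5938 J.

W ≈ -5940 J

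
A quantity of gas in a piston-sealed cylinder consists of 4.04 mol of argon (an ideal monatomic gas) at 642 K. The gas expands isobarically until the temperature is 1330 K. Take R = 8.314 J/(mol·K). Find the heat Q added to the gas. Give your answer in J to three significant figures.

Q ≈ 57800 J

Isobaric: W = nRΔT = (4.04)(8.314)(688) = 23109 J.
ΔU = nCᵥΔT with Cᵥ = 3R/2: ΔU = (4.04)(12.47)(688) = 34663 J.
Q = ΔU + W = 34663 + 23109 = 57772 J.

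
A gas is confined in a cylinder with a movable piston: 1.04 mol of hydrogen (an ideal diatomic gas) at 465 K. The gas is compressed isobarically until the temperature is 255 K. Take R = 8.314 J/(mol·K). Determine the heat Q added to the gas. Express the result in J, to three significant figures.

Isobaric: W = nRΔT = (1.04)(8.314)(-210) = -1816 J.
ΔU = nCᵥΔT with Cᵥ = 5R/2: ΔU = (1.04)(20.79)(-210) = -4539 J.
Q = ΔU + W = -4539 − 1816 = -6355 J.

Q ≈ -6360 J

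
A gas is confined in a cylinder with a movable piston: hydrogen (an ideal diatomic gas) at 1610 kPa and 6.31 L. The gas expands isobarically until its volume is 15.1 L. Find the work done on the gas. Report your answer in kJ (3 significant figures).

W ≈ -14.2 kJ

Isobaric: W = P ΔV.
W = (1610 kPa)(15.1 − 6.31 L) = (1610)(8.79) = 14152 J.
Work on gas = −W_by = -14152 J.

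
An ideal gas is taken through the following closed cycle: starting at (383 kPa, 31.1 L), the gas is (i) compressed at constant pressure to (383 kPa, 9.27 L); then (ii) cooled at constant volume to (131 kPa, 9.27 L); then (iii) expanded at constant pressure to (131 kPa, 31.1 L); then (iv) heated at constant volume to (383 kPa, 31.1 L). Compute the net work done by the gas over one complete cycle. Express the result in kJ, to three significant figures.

Constant-volume legs do no work.
W(i) = (383)(9.27 − 31.1) = -8361 J; W(iii) = (131)(31.1 − 9.27) = 2860 J.
W_net = -8361 + 2860 = -5501 J (the counter-clockwise enclosed area).

W_net ≈ -5.50 kJ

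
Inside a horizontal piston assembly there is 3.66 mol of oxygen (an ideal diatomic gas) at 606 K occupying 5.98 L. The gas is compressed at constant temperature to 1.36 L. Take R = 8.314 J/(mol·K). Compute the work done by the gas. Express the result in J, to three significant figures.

W ≈ -27300 J

Isothermal: W = nRT ln(V₂/V₁).
W = (3.66)(8.314)(606) × ln(1.36/5.98)
  = 18440 × -1.481
W_by_gas = -27309 J.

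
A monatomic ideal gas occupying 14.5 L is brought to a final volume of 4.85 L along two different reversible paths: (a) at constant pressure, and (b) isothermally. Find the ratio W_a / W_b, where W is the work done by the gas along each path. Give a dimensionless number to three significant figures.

W_a / W_b ≈ 0.608

Path (a) isobaric: W = P₁(V₂ − V₁) → W_a/(P₁V₁) = -0.6655.
Path (b) isothermal: W = P₁V₁ ln(V₂/V₁) → W_b/(P₁V₁) = -1.095.
W_a / W_b = -0.6655 / -1.095 = 0.6077.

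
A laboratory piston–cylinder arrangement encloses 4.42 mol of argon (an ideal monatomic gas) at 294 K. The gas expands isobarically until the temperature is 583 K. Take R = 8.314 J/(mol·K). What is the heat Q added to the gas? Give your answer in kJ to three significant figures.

Q ≈ 26.6 kJ

Isobaric: W = nRΔT = (4.42)(8.314)(289) = 10620 J.
ΔU = nCᵥΔT with Cᵥ = 3R/2: ΔU = (4.42)(12.47)(289) = 15930 J.
Q = ΔU + W = 15930 + 10620 = 26550 J.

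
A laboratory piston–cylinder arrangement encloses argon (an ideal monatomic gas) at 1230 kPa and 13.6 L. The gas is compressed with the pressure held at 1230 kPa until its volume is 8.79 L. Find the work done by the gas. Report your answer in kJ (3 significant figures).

Isobaric: W = P ΔV.
W = (1230 kPa)(8.79 − 13.6 L) = (1230)(-4.81) = -5916 J.

W ≈ -5.92 kJ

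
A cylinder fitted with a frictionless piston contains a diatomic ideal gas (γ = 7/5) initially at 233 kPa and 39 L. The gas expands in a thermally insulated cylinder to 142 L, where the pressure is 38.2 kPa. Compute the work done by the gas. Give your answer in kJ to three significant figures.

Adiabatic: W = (P₁V₁ − P₂V₂)/(γ − 1) with γ = 7/5.
P₁V₁ = 9087 J, P₂V₂ = 5424 J.
W = (9087 − 5424) / 0.4 = 9156 J.

W ≈ 9.16 kJ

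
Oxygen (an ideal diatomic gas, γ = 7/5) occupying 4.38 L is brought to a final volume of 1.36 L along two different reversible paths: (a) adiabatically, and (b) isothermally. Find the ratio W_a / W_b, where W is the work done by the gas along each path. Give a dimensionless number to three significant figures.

Path (a) adiabatic: W = P₁V₁(1 − (V₁/V₂)^(γ−1))/(γ−1) → W_a/(P₁V₁) = -1.491.
Path (b) isothermal: W = P₁V₁ ln(V₂/V₁) → W_b/(P₁V₁) = -1.17.
W_a / W_b = -1.491 / -1.17 = 1.275.

W_a / W_b ≈ 1.28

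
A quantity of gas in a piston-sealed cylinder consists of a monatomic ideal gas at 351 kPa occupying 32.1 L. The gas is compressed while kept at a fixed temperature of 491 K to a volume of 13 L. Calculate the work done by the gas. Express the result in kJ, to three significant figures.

Isothermal: W = nRT ln(V₂/V₁) = P₁V₁ ln(V₂/V₁).
P₁V₁ = (351 kPa)(32.1 L) = 11267 J.
W = 11267 × ln(13/32.1) = 11267 × -0.9039
W_by_gas = -10184 J.

W ≈ -10.2 kJ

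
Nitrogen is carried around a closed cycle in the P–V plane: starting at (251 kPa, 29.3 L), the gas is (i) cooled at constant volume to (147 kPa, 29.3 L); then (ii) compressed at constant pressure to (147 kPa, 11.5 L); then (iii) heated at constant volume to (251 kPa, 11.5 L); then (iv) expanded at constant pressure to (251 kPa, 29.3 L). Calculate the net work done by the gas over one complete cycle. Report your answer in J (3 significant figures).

Constant-volume legs do no work.
W(ii) = (147)(11.5 − 29.3) = -2617 J; W(iv) = (251)(29.3 − 11.5) = 4468 J.
W_net = -2617 + 4468 = 1851 J (the clockwise enclosed area).

W_net ≈ 1850 J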